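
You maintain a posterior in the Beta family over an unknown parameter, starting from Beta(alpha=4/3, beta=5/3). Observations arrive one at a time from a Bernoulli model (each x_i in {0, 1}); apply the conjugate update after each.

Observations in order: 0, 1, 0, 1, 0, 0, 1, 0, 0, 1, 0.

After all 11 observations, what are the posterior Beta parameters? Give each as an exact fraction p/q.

alpha=16/3, beta=26/3

obs 1: x=0 → posterior Beta(4/3, 8/3)
obs 2: x=1 → posterior Beta(7/3, 8/3)
obs 3: x=0 → posterior Beta(7/3, 11/3)
obs 4: x=1 → posterior Beta(10/3, 11/3)
obs 5: x=0 → posterior Beta(10/3, 14/3)
obs 6: x=0 → posterior Beta(10/3, 17/3)
obs 7: x=1 → posterior Beta(13/3, 17/3)
obs 8: x=0 → posterior Beta(13/3, 20/3)
obs 9: x=0 → posterior Beta(13/3, 23/3)
obs 10: x=1 → posterior Beta(16/3, 23/3)
obs 11: x=0 → posterior Beta(16/3, 26/3)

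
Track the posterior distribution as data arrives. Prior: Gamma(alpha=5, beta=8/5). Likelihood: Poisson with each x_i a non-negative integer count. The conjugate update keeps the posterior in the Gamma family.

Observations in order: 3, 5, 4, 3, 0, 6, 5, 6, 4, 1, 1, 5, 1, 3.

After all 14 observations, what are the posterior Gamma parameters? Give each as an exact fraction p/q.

alpha=52, beta=78/5

obs 1: x=3 → posterior Gamma(8, 13/5)
obs 2: x=5 → posterior Gamma(13, 18/5)
obs 3: x=4 → posterior Gamma(17, 23/5)
obs 4: x=3 → posterior Gamma(20, 28/5)
obs 5: x=0 → posterior Gamma(20, 33/5)
obs 6: x=6 → posterior Gamma(26, 38/5)
obs 7: x=5 → posterior Gamma(31, 43/5)
obs 8: x=6 → posterior Gamma(37, 48/5)
obs 9: x=4 → posterior Gamma(41, 53/5)
obs 10: x=1 → posterior Gamma(42, 58/5)
obs 11: x=1 → posterior Gamma(43, 63/5)
obs 12: x=5 → posterior Gamma(48, 68/5)
obs 13: x=1 → posterior Gamma(49, 73/5)
obs 14: x=3 → posterior Gamma(52, 78/5)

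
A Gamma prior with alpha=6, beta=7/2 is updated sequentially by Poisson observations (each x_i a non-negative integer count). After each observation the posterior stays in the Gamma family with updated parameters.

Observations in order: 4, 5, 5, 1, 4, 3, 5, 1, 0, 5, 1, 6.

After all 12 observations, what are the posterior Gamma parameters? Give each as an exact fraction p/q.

obs 1: x=4 → posterior Gamma(10, 9/2)
obs 2: x=5 → posterior Gamma(15, 11/2)
obs 3: x=5 → posterior Gamma(20, 13/2)
obs 4: x=1 → posterior Gamma(21, 15/2)
obs 5: x=4 → posterior Gamma(25, 17/2)
obs 6: x=3 → posterior Gamma(28, 19/2)
obs 7: x=5 → posterior Gamma(33, 21/2)
obs 8: x=1 → posterior Gamma(34, 23/2)
obs 9: x=0 → posterior Gamma(34, 25/2)
obs 10: x=5 → posterior Gamma(39, 27/2)
obs 11: x=1 → posterior Gamma(40, 29/2)
obs 12: x=6 → posterior Gamma(46, 31/2)

alpha=46, beta=31/2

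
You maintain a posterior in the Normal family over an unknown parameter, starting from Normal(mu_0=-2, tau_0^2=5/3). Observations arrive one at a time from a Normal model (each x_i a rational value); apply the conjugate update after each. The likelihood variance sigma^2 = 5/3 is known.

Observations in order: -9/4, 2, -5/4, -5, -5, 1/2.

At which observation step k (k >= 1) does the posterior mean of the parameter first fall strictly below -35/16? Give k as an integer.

obs 1: x=-9/4 → posterior Normal(-17/8, 5/6)
obs 2: x=2 → posterior Normal(-3/4, 5/9)
obs 3: x=-5/4 → posterior Normal(-7/8, 5/12)
obs 4: x=-5 → posterior Normal(-17/10, 1/3)
obs 5: x=-5 → posterior Normal(-9/4, 5/18)
obs 6: x=1/2 → posterior Normal(-13/7, 5/21)

k = 5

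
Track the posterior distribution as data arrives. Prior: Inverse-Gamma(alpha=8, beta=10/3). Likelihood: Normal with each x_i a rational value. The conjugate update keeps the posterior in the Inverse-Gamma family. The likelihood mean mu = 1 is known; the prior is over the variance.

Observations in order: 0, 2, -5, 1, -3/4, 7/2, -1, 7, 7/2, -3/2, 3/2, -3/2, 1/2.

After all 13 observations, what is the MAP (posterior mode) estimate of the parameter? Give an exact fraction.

obs 1: x=0 → posterior Inverse-Gamma(17/2, 23/6)
obs 2: x=2 → posterior Inverse-Gamma(9, 13/3)
obs 3: x=-5 → posterior Inverse-Gamma(19/2, 67/3)
obs 4: x=1 → posterior Inverse-Gamma(10, 67/3)
obs 5: x=-3/4 → posterior Inverse-Gamma(21/2, 2291/96)
obs 6: x=7/2 → posterior Inverse-Gamma(11, 2591/96)
obs 7: x=-1 → posterior Inverse-Gamma(23/2, 2783/96)
obs 8: x=7 → posterior Inverse-Gamma(12, 4511/96)
obs 9: x=7/2 → posterior Inverse-Gamma(25/2, 4811/96)
obs 10: x=-3/2 → posterior Inverse-Gamma(13, 5111/96)
obs 11: x=3/2 → posterior Inverse-Gamma(27/2, 5123/96)
obs 12: x=-3/2 → posterior Inverse-Gamma(14, 5423/96)
obs 13: x=1/2 → posterior Inverse-Gamma(29/2, 5435/96)

5435/1488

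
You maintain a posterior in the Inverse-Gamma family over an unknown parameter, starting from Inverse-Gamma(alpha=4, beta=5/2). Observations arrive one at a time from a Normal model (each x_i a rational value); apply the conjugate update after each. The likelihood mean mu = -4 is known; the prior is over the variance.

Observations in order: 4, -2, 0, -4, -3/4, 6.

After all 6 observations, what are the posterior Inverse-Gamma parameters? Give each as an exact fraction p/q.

obs 1: x=4 → posterior Inverse-Gamma(9/2, 69/2)
obs 2: x=-2 → posterior Inverse-Gamma(5, 73/2)
obs 3: x=0 → posterior Inverse-Gamma(11/2, 89/2)
obs 4: x=-4 → posterior Inverse-Gamma(6, 89/2)
obs 5: x=-3/4 → posterior Inverse-Gamma(13/2, 1593/32)
obs 6: x=6 → posterior Inverse-Gamma(7, 3193/32)

alpha=7, beta=3193/32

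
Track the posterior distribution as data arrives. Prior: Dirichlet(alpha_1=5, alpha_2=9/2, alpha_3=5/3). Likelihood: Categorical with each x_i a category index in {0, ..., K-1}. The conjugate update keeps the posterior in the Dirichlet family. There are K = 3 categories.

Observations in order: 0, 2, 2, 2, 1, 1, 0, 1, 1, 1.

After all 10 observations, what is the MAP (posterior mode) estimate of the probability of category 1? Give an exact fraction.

51/109

obs 1: x=0 → posterior Dirichlet(6, 9/2, 5/3)
obs 2: x=2 → posterior Dirichlet(6, 9/2, 8/3)
obs 3: x=2 → posterior Dirichlet(6, 9/2, 11/3)
obs 4: x=2 → posterior Dirichlet(6, 9/2, 14/3)
obs 5: x=1 → posterior Dirichlet(6, 11/2, 14/3)
obs 6: x=1 → posterior Dirichlet(6, 13/2, 14/3)
obs 7: x=0 → posterior Dirichlet(7, 13/2, 14/3)
obs 8: x=1 → posterior Dirichlet(7, 15/2, 14/3)
obs 9: x=1 → posterior Dirichlet(7, 17/2, 14/3)
obs 10: x=1 → posterior Dirichlet(7, 19/2, 14/3)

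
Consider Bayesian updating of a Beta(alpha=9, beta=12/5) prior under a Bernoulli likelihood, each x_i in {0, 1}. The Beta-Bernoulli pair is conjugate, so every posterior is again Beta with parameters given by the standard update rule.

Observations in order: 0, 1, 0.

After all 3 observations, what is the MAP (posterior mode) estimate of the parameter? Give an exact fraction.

obs 1: x=0 → posterior Beta(9, 17/5)
obs 2: x=1 → posterior Beta(10, 17/5)
obs 3: x=0 → posterior Beta(10, 22/5)

45/62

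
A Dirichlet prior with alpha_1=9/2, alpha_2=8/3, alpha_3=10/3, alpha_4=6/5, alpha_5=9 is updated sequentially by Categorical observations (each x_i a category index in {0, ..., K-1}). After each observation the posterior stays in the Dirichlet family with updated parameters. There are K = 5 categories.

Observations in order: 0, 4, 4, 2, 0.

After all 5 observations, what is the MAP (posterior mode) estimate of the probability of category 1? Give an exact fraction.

obs 1: x=0 → posterior Dirichlet(11/2, 8/3, 10/3, 6/5, 9)
obs 2: x=4 → posterior Dirichlet(11/2, 8/3, 10/3, 6/5, 10)
obs 3: x=4 → posterior Dirichlet(11/2, 8/3, 10/3, 6/5, 11)
obs 4: x=2 → posterior Dirichlet(11/2, 8/3, 13/3, 6/5, 11)
obs 5: x=0 → posterior Dirichlet(13/2, 8/3, 13/3, 6/5, 11)

50/621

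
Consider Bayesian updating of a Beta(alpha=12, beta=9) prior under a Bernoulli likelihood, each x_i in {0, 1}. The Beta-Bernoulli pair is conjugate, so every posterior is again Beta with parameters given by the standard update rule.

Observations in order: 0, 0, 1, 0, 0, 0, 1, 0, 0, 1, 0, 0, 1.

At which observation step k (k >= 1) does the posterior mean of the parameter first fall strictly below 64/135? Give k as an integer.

k = 9

obs 1: x=0 → posterior Beta(12, 10)
obs 2: x=0 → posterior Beta(12, 11)
obs 3: x=1 → posterior Beta(13, 11)
obs 4: x=0 → posterior Beta(13, 12)
obs 5: x=0 → posterior Beta(13, 13)
obs 6: x=0 → posterior Beta(13, 14)
obs 7: x=1 → posterior Beta(14, 14)
obs 8: x=0 → posterior Beta(14, 15)
obs 9: x=0 → posterior Beta(14, 16)
obs 10: x=1 → posterior Beta(15, 16)
obs 11: x=0 → posterior Beta(15, 17)
obs 12: x=0 → posterior Beta(15, 18)
obs 13: x=1 → posterior Beta(16, 18)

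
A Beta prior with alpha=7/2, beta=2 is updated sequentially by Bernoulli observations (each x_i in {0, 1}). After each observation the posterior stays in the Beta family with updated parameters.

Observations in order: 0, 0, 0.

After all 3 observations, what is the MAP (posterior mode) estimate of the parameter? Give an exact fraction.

5/13

obs 1: x=0 → posterior Beta(7/2, 3)
obs 2: x=0 → posterior Beta(7/2, 4)
obs 3: x=0 → posterior Beta(7/2, 5)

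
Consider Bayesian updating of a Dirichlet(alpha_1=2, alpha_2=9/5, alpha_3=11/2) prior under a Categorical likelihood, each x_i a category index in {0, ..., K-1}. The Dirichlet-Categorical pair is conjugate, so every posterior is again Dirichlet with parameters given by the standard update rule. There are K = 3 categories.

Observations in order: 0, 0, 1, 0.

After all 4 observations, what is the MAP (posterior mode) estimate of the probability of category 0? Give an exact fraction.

obs 1: x=0 → posterior Dirichlet(3, 9/5, 11/2)
obs 2: x=0 → posterior Dirichlet(4, 9/5, 11/2)
obs 3: x=1 → posterior Dirichlet(4, 14/5, 11/2)
obs 4: x=0 → posterior Dirichlet(5, 14/5, 11/2)

40/103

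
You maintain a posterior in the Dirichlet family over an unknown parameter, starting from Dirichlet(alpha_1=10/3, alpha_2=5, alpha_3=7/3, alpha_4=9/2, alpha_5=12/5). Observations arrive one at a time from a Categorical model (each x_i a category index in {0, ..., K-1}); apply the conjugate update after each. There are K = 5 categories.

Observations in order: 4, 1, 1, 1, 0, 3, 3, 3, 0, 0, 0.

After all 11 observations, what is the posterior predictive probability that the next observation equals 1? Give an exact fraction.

240/857

obs 1: x=4 → posterior Dirichlet(10/3, 5, 7/3, 9/2, 17/5)
obs 2: x=1 → posterior Dirichlet(10/3, 6, 7/3, 9/2, 17/5)
obs 3: x=1 → posterior Dirichlet(10/3, 7, 7/3, 9/2, 17/5)
obs 4: x=1 → posterior Dirichlet(10/3, 8, 7/3, 9/2, 17/5)
obs 5: x=0 → posterior Dirichlet(13/3, 8, 7/3, 9/2, 17/5)
obs 6: x=3 → posterior Dirichlet(13/3, 8, 7/3, 11/2, 17/5)
obs 7: x=3 → posterior Dirichlet(13/3, 8, 7/3, 13/2, 17/5)
obs 8: x=3 → posterior Dirichlet(13/3, 8, 7/3, 15/2, 17/5)
obs 9: x=0 → posterior Dirichlet(16/3, 8, 7/3, 15/2, 17/5)
obs 10: x=0 → posterior Dirichlet(19/3, 8, 7/3, 15/2, 17/5)
obs 11: x=0 → posterior Dirichlet(22/3, 8, 7/3, 15/2, 17/5)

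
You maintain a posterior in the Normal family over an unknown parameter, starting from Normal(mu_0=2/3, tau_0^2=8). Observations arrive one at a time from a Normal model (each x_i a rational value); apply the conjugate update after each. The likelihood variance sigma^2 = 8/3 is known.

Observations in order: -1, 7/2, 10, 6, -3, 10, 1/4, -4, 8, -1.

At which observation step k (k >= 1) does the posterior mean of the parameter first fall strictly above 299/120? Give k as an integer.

k = 3

obs 1: x=-1 → posterior Normal(-7/12, 2)
obs 2: x=7/2 → posterior Normal(7/6, 8/7)
obs 3: x=10 → posterior Normal(229/60, 4/5)
obs 4: x=6 → posterior Normal(337/78, 8/13)
obs 5: x=-3 → posterior Normal(283/96, 1/2)
obs 6: x=10 → posterior Normal(463/114, 8/19)
obs 7: x=1/4 → posterior Normal(85/24, 4/11)
obs 8: x=-4 → posterior Normal(791/300, 8/25)
obs 9: x=8 → posterior Normal(1079/336, 2/7)
obs 10: x=-1 → posterior Normal(1043/372, 8/31)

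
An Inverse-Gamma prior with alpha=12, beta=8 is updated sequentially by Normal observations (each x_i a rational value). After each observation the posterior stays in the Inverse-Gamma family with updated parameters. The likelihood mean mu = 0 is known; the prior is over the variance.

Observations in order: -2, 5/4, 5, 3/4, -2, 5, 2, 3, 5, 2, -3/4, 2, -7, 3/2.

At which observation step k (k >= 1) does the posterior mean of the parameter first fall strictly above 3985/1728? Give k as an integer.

k = 6

obs 1: x=-2 → posterior Inverse-Gamma(25/2, 10)
obs 2: x=5/4 → posterior Inverse-Gamma(13, 345/32)
obs 3: x=5 → posterior Inverse-Gamma(27/2, 745/32)
obs 4: x=3/4 → posterior Inverse-Gamma(14, 377/16)
obs 5: x=-2 → posterior Inverse-Gamma(29/2, 409/16)
obs 6: x=5 → posterior Inverse-Gamma(15, 609/16)
obs 7: x=2 → posterior Inverse-Gamma(31/2, 641/16)
obs 8: x=3 → posterior Inverse-Gamma(16, 713/16)
obs 9: x=5 → posterior Inverse-Gamma(33/2, 913/16)
obs 10: x=2 → posterior Inverse-Gamma(17, 945/16)
obs 11: x=-3/4 → posterior Inverse-Gamma(35/2, 1899/32)
obs 12: x=2 → posterior Inverse-Gamma(18, 1963/32)
obs 13: x=-7 → posterior Inverse-Gamma(37/2, 2747/32)
obs 14: x=3/2 → posterior Inverse-Gamma(19, 2783/32)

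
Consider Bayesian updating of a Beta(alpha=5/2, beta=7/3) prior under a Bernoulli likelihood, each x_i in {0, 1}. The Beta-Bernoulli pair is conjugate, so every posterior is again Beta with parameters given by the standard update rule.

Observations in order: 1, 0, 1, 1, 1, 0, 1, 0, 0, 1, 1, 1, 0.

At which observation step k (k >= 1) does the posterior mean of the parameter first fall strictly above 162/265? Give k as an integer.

k = 4

obs 1: x=1 → posterior Beta(7/2, 7/3)
obs 2: x=0 → posterior Beta(7/2, 10/3)
obs 3: x=1 → posterior Beta(9/2, 10/3)
obs 4: x=1 → posterior Beta(11/2, 10/3)
obs 5: x=1 → posterior Beta(13/2, 10/3)
obs 6: x=0 → posterior Beta(13/2, 13/3)
obs 7: x=1 → posterior Beta(15/2, 13/3)
obs 8: x=0 → posterior Beta(15/2, 16/3)
obs 9: x=0 → posterior Beta(15/2, 19/3)
obs 10: x=1 → posterior Beta(17/2, 19/3)
obs 11: x=1 → posterior Beta(19/2, 19/3)
obs 12: x=1 → posterior Beta(21/2, 19/3)
obs 13: x=0 → posterior Beta(21/2, 22/3)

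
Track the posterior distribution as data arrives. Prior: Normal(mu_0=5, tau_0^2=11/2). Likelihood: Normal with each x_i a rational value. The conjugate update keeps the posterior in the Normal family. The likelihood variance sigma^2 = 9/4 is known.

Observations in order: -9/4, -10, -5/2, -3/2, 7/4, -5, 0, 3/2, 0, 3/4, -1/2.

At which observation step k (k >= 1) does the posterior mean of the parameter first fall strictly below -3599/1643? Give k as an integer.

obs 1: x=-9/4 → posterior Normal(-9/62, 99/62)
obs 2: x=-10 → posterior Normal(-449/106, 99/106)
obs 3: x=-5/2 → posterior Normal(-559/150, 33/50)
obs 4: x=-3/2 → posterior Normal(-625/194, 99/194)
obs 5: x=7/4 → posterior Normal(-274/119, 99/238)
obs 6: x=-5 → posterior Normal(-128/47, 33/94)
obs 7: x=0 → posterior Normal(-384/163, 99/326)
obs 8: x=3/2 → posterior Normal(-351/185, 99/370)
obs 9: x=0 → posterior Normal(-39/23, 11/46)
obs 10: x=3/4 → posterior Normal(-669/458, 99/458)
obs 11: x=-1/2 → posterior Normal(-691/502, 99/502)

k = 2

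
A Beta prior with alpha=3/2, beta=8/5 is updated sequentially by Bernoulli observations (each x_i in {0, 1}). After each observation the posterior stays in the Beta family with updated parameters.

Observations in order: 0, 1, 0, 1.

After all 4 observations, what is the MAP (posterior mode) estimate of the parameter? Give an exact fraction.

25/51

obs 1: x=0 → posterior Beta(3/2, 13/5)
obs 2: x=1 → posterior Beta(5/2, 13/5)
obs 3: x=0 → posterior Beta(5/2, 18/5)
obs 4: x=1 → posterior Beta(7/2, 18/5)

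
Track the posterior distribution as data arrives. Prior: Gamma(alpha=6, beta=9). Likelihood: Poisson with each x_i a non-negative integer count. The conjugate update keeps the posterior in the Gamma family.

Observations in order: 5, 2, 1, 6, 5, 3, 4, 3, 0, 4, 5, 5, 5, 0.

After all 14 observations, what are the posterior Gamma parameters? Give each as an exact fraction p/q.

obs 1: x=5 → posterior Gamma(11, 10)
obs 2: x=2 → posterior Gamma(13, 11)
obs 3: x=1 → posterior Gamma(14, 12)
obs 4: x=6 → posterior Gamma(20, 13)
obs 5: x=5 → posterior Gamma(25, 14)
obs 6: x=3 → posterior Gamma(28, 15)
obs 7: x=4 → posterior Gamma(32, 16)
obs 8: x=3 → posterior Gamma(35, 17)
obs 9: x=0 → posterior Gamma(35, 18)
obs 10: x=4 → posterior Gamma(39, 19)
obs 11: x=5 → posterior Gamma(44, 20)
obs 12: x=5 → posterior Gamma(49, 21)
obs 13: x=5 → posterior Gamma(54, 22)
obs 14: x=0 → posterior Gamma(54, 23)

alpha=54, beta=23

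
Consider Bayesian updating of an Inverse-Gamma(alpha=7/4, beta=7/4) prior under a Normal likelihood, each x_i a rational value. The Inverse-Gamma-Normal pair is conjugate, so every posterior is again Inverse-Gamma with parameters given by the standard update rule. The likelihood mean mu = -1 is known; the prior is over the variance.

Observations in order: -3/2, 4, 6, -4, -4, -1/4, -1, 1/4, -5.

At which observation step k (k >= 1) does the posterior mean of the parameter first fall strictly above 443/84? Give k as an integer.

obs 1: x=-3/2 → posterior Inverse-Gamma(9/4, 15/8)
obs 2: x=4 → posterior Inverse-Gamma(11/4, 115/8)
obs 3: x=6 → posterior Inverse-Gamma(13/4, 311/8)
obs 4: x=-4 → posterior Inverse-Gamma(15/4, 347/8)
obs 5: x=-4 → posterior Inverse-Gamma(17/4, 383/8)
obs 6: x=-1/4 → posterior Inverse-Gamma(19/4, 1541/32)
obs 7: x=-1 → posterior Inverse-Gamma(21/4, 1541/32)
obs 8: x=1/4 → posterior Inverse-Gamma(23/4, 783/16)
obs 9: x=-5 → posterior Inverse-Gamma(25/4, 911/16)

k = 2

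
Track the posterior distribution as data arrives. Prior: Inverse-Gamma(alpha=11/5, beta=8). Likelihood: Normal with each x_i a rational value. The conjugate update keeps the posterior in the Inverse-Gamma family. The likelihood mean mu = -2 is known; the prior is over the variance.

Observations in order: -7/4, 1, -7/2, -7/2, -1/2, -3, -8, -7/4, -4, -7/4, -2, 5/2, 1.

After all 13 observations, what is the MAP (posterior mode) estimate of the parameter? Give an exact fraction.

8175/1552

obs 1: x=-7/4 → posterior Inverse-Gamma(27/10, 257/32)
obs 2: x=1 → posterior Inverse-Gamma(16/5, 401/32)
obs 3: x=-7/2 → posterior Inverse-Gamma(37/10, 437/32)
obs 4: x=-7/2 → posterior Inverse-Gamma(21/5, 473/32)
obs 5: x=-1/2 → posterior Inverse-Gamma(47/10, 509/32)
obs 6: x=-3 → posterior Inverse-Gamma(26/5, 525/32)
obs 7: x=-8 → posterior Inverse-Gamma(57/10, 1101/32)
obs 8: x=-7/4 → posterior Inverse-Gamma(31/5, 551/16)
obs 9: x=-4 → posterior Inverse-Gamma(67/10, 583/16)
obs 10: x=-7/4 → posterior Inverse-Gamma(36/5, 1167/32)
obs 11: x=-2 → posterior Inverse-Gamma(77/10, 1167/32)
obs 12: x=5/2 → posterior Inverse-Gamma(41/5, 1491/32)
obs 13: x=1 → posterior Inverse-Gamma(87/10, 1635/32)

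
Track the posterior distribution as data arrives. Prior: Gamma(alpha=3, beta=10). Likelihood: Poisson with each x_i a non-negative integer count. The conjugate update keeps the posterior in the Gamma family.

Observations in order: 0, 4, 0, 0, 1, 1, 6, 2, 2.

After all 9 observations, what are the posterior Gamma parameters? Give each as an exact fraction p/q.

obs 1: x=0 → posterior Gamma(3, 11)
obs 2: x=4 → posterior Gamma(7, 12)
obs 3: x=0 → posterior Gamma(7, 13)
obs 4: x=0 → posterior Gamma(7, 14)
obs 5: x=1 → posterior Gamma(8, 15)
obs 6: x=1 → posterior Gamma(9, 16)
obs 7: x=6 → posterior Gamma(15, 17)
obs 8: x=2 → posterior Gamma(17, 18)
obs 9: x=2 → posterior Gamma(19, 19)

alpha=19, beta=19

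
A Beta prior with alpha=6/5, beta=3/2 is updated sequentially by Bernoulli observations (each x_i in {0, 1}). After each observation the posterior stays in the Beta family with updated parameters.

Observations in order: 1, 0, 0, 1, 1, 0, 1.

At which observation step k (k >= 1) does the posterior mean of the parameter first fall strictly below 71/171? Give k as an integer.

obs 1: x=1 → posterior Beta(11/5, 3/2)
obs 2: x=0 → posterior Beta(11/5, 5/2)
obs 3: x=0 → posterior Beta(11/5, 7/2)
obs 4: x=1 → posterior Beta(16/5, 7/2)
obs 5: x=1 → posterior Beta(21/5, 7/2)
obs 6: x=0 → posterior Beta(21/5, 9/2)
obs 7: x=1 → posterior Beta(26/5, 9/2)

k = 3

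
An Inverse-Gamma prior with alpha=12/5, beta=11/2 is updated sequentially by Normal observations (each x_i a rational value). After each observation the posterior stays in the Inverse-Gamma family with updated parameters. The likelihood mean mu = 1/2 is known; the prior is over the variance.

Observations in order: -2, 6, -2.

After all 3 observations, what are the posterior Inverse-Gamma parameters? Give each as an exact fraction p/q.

obs 1: x=-2 → posterior Inverse-Gamma(29/10, 69/8)
obs 2: x=6 → posterior Inverse-Gamma(17/5, 95/4)
obs 3: x=-2 → posterior Inverse-Gamma(39/10, 215/8)

alpha=39/10, beta=215/8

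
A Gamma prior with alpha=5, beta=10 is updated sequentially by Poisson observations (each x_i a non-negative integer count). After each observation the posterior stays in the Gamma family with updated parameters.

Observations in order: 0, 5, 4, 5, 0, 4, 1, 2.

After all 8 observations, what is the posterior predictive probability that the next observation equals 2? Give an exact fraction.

152192148894738535140256762375962624/638411683925748518131605316913942641

obs 1: x=0 → posterior Gamma(5, 11)
obs 2: x=5 → posterior Gamma(10, 12)
obs 3: x=4 → posterior Gamma(14, 13)
obs 4: x=5 → posterior Gamma(19, 14)
obs 5: x=0 → posterior Gamma(19, 15)
obs 6: x=4 → posterior Gamma(23, 16)
obs 7: x=1 → posterior Gamma(24, 17)
obs 8: x=2 → posterior Gamma(26, 18)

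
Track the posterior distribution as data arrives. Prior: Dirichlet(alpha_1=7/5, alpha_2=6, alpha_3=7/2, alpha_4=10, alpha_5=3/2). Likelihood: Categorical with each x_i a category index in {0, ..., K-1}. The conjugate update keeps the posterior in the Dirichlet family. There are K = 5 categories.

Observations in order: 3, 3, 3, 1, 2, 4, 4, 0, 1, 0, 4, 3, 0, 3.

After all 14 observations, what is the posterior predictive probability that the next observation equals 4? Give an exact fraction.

obs 1: x=3 → posterior Dirichlet(7/5, 6, 7/2, 11, 3/2)
obs 2: x=3 → posterior Dirichlet(7/5, 6, 7/2, 12, 3/2)
obs 3: x=3 → posterior Dirichlet(7/5, 6, 7/2, 13, 3/2)
obs 4: x=1 → posterior Dirichlet(7/5, 7, 7/2, 13, 3/2)
obs 5: x=2 → posterior Dirichlet(7/5, 7, 9/2, 13, 3/2)
obs 6: x=4 → posterior Dirichlet(7/5, 7, 9/2, 13, 5/2)
obs 7: x=4 → posterior Dirichlet(7/5, 7, 9/2, 13, 7/2)
obs 8: x=0 → posterior Dirichlet(12/5, 7, 9/2, 13, 7/2)
obs 9: x=1 → posterior Dirichlet(12/5, 8, 9/2, 13, 7/2)
obs 10: x=0 → posterior Dirichlet(17/5, 8, 9/2, 13, 7/2)
obs 11: x=4 → posterior Dirichlet(17/5, 8, 9/2, 13, 9/2)
obs 12: x=3 → posterior Dirichlet(17/5, 8, 9/2, 14, 9/2)
obs 13: x=0 → posterior Dirichlet(22/5, 8, 9/2, 14, 9/2)
obs 14: x=3 → posterior Dirichlet(22/5, 8, 9/2, 15, 9/2)

45/364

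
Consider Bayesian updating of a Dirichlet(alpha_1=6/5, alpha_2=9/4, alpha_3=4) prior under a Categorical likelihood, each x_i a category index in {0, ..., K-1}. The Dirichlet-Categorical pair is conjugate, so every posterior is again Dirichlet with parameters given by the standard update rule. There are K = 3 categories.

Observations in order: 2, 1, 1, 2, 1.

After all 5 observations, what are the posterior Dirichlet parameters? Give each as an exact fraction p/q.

alpha_1=6/5, alpha_2=21/4, alpha_3=6

obs 1: x=2 → posterior Dirichlet(6/5, 9/4, 5)
obs 2: x=1 → posterior Dirichlet(6/5, 13/4, 5)
obs 3: x=1 → posterior Dirichlet(6/5, 17/4, 5)
obs 4: x=2 → posterior Dirichlet(6/5, 17/4, 6)
obs 5: x=1 → posterior Dirichlet(6/5, 21/4, 6)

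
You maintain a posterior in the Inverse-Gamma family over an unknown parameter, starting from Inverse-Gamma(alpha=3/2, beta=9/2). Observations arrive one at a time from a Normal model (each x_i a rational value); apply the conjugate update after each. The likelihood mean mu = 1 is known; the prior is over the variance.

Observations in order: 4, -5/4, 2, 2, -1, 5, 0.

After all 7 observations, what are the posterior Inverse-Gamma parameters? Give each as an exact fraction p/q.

obs 1: x=4 → posterior Inverse-Gamma(2, 9)
obs 2: x=-5/4 → posterior Inverse-Gamma(5/2, 369/32)
obs 3: x=2 → posterior Inverse-Gamma(3, 385/32)
obs 4: x=2 → posterior Inverse-Gamma(7/2, 401/32)
obs 5: x=-1 → posterior Inverse-Gamma(4, 465/32)
obs 6: x=5 → posterior Inverse-Gamma(9/2, 721/32)
obs 7: x=0 → posterior Inverse-Gamma(5, 737/32)

alpha=5, beta=737/32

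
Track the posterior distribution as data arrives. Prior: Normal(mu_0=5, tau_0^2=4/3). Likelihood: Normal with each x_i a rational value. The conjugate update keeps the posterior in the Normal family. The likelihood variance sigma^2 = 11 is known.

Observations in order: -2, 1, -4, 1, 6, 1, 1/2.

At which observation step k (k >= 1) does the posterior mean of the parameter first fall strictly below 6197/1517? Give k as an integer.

obs 1: x=-2 → posterior Normal(157/37, 44/37)
obs 2: x=1 → posterior Normal(161/41, 44/41)
obs 3: x=-4 → posterior Normal(29/9, 44/45)
obs 4: x=1 → posterior Normal(149/49, 44/49)
obs 5: x=6 → posterior Normal(173/53, 44/53)
obs 6: x=1 → posterior Normal(59/19, 44/57)
obs 7: x=1/2 → posterior Normal(179/61, 44/61)

k = 2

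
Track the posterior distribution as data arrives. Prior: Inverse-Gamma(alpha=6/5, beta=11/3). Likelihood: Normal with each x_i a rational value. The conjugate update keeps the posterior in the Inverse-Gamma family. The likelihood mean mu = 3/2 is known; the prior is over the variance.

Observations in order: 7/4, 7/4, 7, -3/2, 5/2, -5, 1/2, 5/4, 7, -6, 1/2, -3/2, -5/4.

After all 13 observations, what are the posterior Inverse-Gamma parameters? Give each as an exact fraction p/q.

obs 1: x=7/4 → posterior Inverse-Gamma(17/10, 355/96)
obs 2: x=7/4 → posterior Inverse-Gamma(11/5, 179/48)
obs 3: x=7 → posterior Inverse-Gamma(27/10, 905/48)
obs 4: x=-3/2 → posterior Inverse-Gamma(16/5, 1121/48)
obs 5: x=5/2 → posterior Inverse-Gamma(37/10, 1145/48)
obs 6: x=-5 → posterior Inverse-Gamma(21/5, 2159/48)
obs 7: x=1/2 → posterior Inverse-Gamma(47/10, 2183/48)
obs 8: x=5/4 → posterior Inverse-Gamma(26/5, 4369/96)
obs 9: x=7 → posterior Inverse-Gamma(57/10, 5821/96)
obs 10: x=-6 → posterior Inverse-Gamma(31/5, 8521/96)
obs 11: x=1/2 → posterior Inverse-Gamma(67/10, 8569/96)
obs 12: x=-3/2 → posterior Inverse-Gamma(36/5, 9001/96)
obs 13: x=-5/4 → posterior Inverse-Gamma(77/10, 2341/24)

alpha=77/10, beta=2341/24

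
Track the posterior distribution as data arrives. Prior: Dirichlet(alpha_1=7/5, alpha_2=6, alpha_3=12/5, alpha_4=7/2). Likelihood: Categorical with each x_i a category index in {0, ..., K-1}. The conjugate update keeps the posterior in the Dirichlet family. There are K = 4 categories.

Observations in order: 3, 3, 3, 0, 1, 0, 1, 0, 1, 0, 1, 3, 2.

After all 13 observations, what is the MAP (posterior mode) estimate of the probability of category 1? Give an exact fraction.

obs 1: x=3 → posterior Dirichlet(7/5, 6, 12/5, 9/2)
obs 2: x=3 → posterior Dirichlet(7/5, 6, 12/5, 11/2)
obs 3: x=3 → posterior Dirichlet(7/5, 6, 12/5, 13/2)
obs 4: x=0 → posterior Dirichlet(12/5, 6, 12/5, 13/2)
obs 5: x=1 → posterior Dirichlet(12/5, 7, 12/5, 13/2)
obs 6: x=0 → posterior Dirichlet(17/5, 7, 12/5, 13/2)
obs 7: x=1 → posterior Dirichlet(17/5, 8, 12/5, 13/2)
obs 8: x=0 → posterior Dirichlet(22/5, 8, 12/5, 13/2)
obs 9: x=1 → posterior Dirichlet(22/5, 9, 12/5, 13/2)
obs 10: x=0 → posterior Dirichlet(27/5, 9, 12/5, 13/2)
obs 11: x=1 → posterior Dirichlet(27/5, 10, 12/5, 13/2)
obs 12: x=3 → posterior Dirichlet(27/5, 10, 12/5, 15/2)
obs 13: x=2 → posterior Dirichlet(27/5, 10, 17/5, 15/2)

90/223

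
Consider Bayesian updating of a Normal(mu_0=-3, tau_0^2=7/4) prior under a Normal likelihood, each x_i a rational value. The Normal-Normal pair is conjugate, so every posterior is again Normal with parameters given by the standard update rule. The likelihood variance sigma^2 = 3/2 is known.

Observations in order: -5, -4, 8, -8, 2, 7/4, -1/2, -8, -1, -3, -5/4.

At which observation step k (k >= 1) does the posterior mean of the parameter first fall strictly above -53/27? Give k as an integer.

obs 1: x=-5 → posterior Normal(-53/13, 21/26)
obs 2: x=-4 → posterior Normal(-81/20, 21/40)
obs 3: x=8 → posterior Normal(-25/27, 7/18)
obs 4: x=-8 → posterior Normal(-81/34, 21/68)
obs 5: x=2 → posterior Normal(-67/41, 21/82)
obs 6: x=7/4 → posterior Normal(-73/64, 7/32)
obs 7: x=-1/2 → posterior Normal(-233/220, 21/110)
obs 8: x=-8 → posterior Normal(-457/248, 21/124)
obs 9: x=-1 → posterior Normal(-485/276, 7/46)
obs 10: x=-3 → posterior Normal(-569/304, 21/152)
obs 11: x=-5/4 → posterior Normal(-151/83, 21/166)

k = 3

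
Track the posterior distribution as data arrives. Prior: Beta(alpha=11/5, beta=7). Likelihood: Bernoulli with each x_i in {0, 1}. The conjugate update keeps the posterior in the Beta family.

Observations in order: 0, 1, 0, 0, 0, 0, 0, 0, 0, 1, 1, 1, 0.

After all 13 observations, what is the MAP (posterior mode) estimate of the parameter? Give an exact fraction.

26/101

obs 1: x=0 → posterior Beta(11/5, 8)
obs 2: x=1 → posterior Beta(16/5, 8)
obs 3: x=0 → posterior Beta(16/5, 9)
obs 4: x=0 → posterior Beta(16/5, 10)
obs 5: x=0 → posterior Beta(16/5, 11)
obs 6: x=0 → posterior Beta(16/5, 12)
obs 7: x=0 → posterior Beta(16/5, 13)
obs 8: x=0 → posterior Beta(16/5, 14)
obs 9: x=0 → posterior Beta(16/5, 15)
obs 10: x=1 → posterior Beta(21/5, 15)
obs 11: x=1 → posterior Beta(26/5, 15)
obs 12: x=1 → posterior Beta(31/5, 15)
obs 13: x=0 → posterior Beta(31/5, 16)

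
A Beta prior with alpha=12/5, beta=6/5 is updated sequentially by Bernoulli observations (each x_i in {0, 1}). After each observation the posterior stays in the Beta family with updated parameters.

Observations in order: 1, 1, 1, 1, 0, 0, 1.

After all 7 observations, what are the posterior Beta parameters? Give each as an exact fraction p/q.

alpha=37/5, beta=16/5

obs 1: x=1 → posterior Beta(17/5, 6/5)
obs 2: x=1 → posterior Beta(22/5, 6/5)
obs 3: x=1 → posterior Beta(27/5, 6/5)
obs 4: x=1 → posterior Beta(32/5, 6/5)
obs 5: x=0 → posterior Beta(32/5, 11/5)
obs 6: x=0 → posterior Beta(32/5, 16/5)
obs 7: x=1 → posterior Beta(37/5, 16/5)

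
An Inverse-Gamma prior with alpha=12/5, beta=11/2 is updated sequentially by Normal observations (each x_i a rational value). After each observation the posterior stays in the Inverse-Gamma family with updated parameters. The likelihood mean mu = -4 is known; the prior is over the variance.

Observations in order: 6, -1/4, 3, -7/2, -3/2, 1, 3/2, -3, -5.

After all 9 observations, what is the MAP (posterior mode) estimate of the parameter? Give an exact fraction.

19025/1264

obs 1: x=6 → posterior Inverse-Gamma(29/10, 111/2)
obs 2: x=-1/4 → posterior Inverse-Gamma(17/5, 2001/32)
obs 3: x=3 → posterior Inverse-Gamma(39/10, 2785/32)
obs 4: x=-7/2 → posterior Inverse-Gamma(22/5, 2789/32)
obs 5: x=-3/2 → posterior Inverse-Gamma(49/10, 2889/32)
obs 6: x=1 → posterior Inverse-Gamma(27/5, 3289/32)
obs 7: x=3/2 → posterior Inverse-Gamma(59/10, 3773/32)
obs 8: x=-3 → posterior Inverse-Gamma(32/5, 3789/32)
obs 9: x=-5 → posterior Inverse-Gamma(69/10, 3805/32)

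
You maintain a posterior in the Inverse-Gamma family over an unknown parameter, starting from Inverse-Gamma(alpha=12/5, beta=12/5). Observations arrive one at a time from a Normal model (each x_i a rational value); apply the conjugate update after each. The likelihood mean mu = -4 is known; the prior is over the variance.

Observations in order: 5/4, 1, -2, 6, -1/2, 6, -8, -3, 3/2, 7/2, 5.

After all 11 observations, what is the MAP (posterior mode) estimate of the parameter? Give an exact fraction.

obs 1: x=5/4 → posterior Inverse-Gamma(29/10, 2589/160)
obs 2: x=1 → posterior Inverse-Gamma(17/5, 4589/160)
obs 3: x=-2 → posterior Inverse-Gamma(39/10, 4909/160)
obs 4: x=6 → posterior Inverse-Gamma(22/5, 12909/160)
obs 5: x=-1/2 → posterior Inverse-Gamma(49/10, 13889/160)
obs 6: x=6 → posterior Inverse-Gamma(27/5, 21889/160)
obs 7: x=-8 → posterior Inverse-Gamma(59/10, 23169/160)
obs 8: x=-3 → posterior Inverse-Gamma(32/5, 23249/160)
obs 9: x=3/2 → posterior Inverse-Gamma(69/10, 25669/160)
obs 10: x=7/2 → posterior Inverse-Gamma(37/5, 30169/160)
obs 11: x=5 → posterior Inverse-Gamma(79/10, 36649/160)

36649/1424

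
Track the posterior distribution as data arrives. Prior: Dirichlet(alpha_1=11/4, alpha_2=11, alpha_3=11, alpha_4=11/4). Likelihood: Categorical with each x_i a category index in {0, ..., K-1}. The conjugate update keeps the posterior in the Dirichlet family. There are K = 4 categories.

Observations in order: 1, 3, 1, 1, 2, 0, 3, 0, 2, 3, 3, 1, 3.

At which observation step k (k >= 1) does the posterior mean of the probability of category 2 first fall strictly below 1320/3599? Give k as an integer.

obs 1: x=1 → posterior Dirichlet(11/4, 12, 11, 11/4)
obs 2: x=3 → posterior Dirichlet(11/4, 12, 11, 15/4)
obs 3: x=1 → posterior Dirichlet(11/4, 13, 11, 15/4)
obs 4: x=1 → posterior Dirichlet(11/4, 14, 11, 15/4)
obs 5: x=2 → posterior Dirichlet(11/4, 14, 12, 15/4)
obs 6: x=0 → posterior Dirichlet(15/4, 14, 12, 15/4)
obs 7: x=3 → posterior Dirichlet(15/4, 14, 12, 19/4)
obs 8: x=0 → posterior Dirichlet(19/4, 14, 12, 19/4)
obs 9: x=2 → posterior Dirichlet(19/4, 14, 13, 19/4)
obs 10: x=3 → posterior Dirichlet(19/4, 14, 13, 23/4)
obs 11: x=3 → posterior Dirichlet(19/4, 14, 13, 27/4)
obs 12: x=1 → posterior Dirichlet(19/4, 15, 13, 27/4)
obs 13: x=3 → posterior Dirichlet(19/4, 15, 13, 31/4)

k = 3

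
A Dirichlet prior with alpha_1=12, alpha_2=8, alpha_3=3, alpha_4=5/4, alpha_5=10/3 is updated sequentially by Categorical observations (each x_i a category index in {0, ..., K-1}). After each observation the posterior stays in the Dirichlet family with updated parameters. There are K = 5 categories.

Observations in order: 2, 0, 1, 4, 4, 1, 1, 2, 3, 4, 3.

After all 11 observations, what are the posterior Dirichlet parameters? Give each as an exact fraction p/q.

obs 1: x=2 → posterior Dirichlet(12, 8, 4, 5/4, 10/3)
obs 2: x=0 → posterior Dirichlet(13, 8, 4, 5/4, 10/3)
obs 3: x=1 → posterior Dirichlet(13, 9, 4, 5/4, 10/3)
obs 4: x=4 → posterior Dirichlet(13, 9, 4, 5/4, 13/3)
obs 5: x=4 → posterior Dirichlet(13, 9, 4, 5/4, 16/3)
obs 6: x=1 → posterior Dirichlet(13, 10, 4, 5/4, 16/3)
obs 7: x=1 → posterior Dirichlet(13, 11, 4, 5/4, 16/3)
obs 8: x=2 → posterior Dirichlet(13, 11, 5, 5/4, 16/3)
obs 9: x=3 → posterior Dirichlet(13, 11, 5, 9/4, 16/3)
obs 10: x=4 → posterior Dirichlet(13, 11, 5, 9/4, 19/3)
obs 11: x=3 → posterior Dirichlet(13, 11, 5, 13/4, 19/3)

alpha_1=13, alpha_2=11, alpha_3=5, alpha_4=13/4, alpha_5=19/3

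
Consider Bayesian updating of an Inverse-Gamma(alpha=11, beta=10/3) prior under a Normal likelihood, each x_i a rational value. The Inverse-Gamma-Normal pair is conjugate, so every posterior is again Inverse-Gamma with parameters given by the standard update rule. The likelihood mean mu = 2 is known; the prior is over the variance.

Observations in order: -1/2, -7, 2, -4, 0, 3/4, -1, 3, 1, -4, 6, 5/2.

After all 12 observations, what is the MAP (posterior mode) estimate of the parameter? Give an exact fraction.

obs 1: x=-1/2 → posterior Inverse-Gamma(23/2, 155/24)
obs 2: x=-7 → posterior Inverse-Gamma(12, 1127/24)
obs 3: x=2 → posterior Inverse-Gamma(25/2, 1127/24)
obs 4: x=-4 → posterior Inverse-Gamma(13, 1559/24)
obs 5: x=0 → posterior Inverse-Gamma(27/2, 1607/24)
obs 6: x=3/4 → posterior Inverse-Gamma(14, 6503/96)
obs 7: x=-1 → posterior Inverse-Gamma(29/2, 6935/96)
obs 8: x=3 → posterior Inverse-Gamma(15, 6983/96)
obs 9: x=1 → posterior Inverse-Gamma(31/2, 7031/96)
obs 10: x=-4 → posterior Inverse-Gamma(16, 8759/96)
obs 11: x=6 → posterior Inverse-Gamma(33/2, 9527/96)
obs 12: x=5/2 → posterior Inverse-Gamma(17, 9539/96)

9539/1728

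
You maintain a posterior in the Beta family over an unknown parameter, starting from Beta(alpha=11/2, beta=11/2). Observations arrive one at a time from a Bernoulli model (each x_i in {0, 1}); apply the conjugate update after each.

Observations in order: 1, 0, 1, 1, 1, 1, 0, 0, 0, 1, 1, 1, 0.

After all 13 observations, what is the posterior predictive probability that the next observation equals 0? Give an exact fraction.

7/16

obs 1: x=1 → posterior Beta(13/2, 11/2)
obs 2: x=0 → posterior Beta(13/2, 13/2)
obs 3: x=1 → posterior Beta(15/2, 13/2)
obs 4: x=1 → posterior Beta(17/2, 13/2)
obs 5: x=1 → posterior Beta(19/2, 13/2)
obs 6: x=1 → posterior Beta(21/2, 13/2)
obs 7: x=0 → posterior Beta(21/2, 15/2)
obs 8: x=0 → posterior Beta(21/2, 17/2)
obs 9: x=0 → posterior Beta(21/2, 19/2)
obs 10: x=1 → posterior Beta(23/2, 19/2)
obs 11: x=1 → posterior Beta(25/2, 19/2)
obs 12: x=1 → posterior Beta(27/2, 19/2)
obs 13: x=0 → posterior Beta(27/2, 21/2)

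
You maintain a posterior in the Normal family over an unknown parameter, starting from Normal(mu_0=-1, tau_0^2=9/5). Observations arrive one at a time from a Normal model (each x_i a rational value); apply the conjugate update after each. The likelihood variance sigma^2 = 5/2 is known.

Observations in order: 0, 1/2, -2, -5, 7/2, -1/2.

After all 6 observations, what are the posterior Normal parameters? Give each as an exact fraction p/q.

mu_0=-88/133, tau_0^2=45/133

obs 1: x=0 → posterior Normal(-25/43, 45/43)
obs 2: x=1/2 → posterior Normal(-16/61, 45/61)
obs 3: x=-2 → posterior Normal(-52/79, 45/79)
obs 4: x=-5 → posterior Normal(-142/97, 45/97)
obs 5: x=7/2 → posterior Normal(-79/115, 9/23)
obs 6: x=-1/2 → posterior Normal(-88/133, 45/133)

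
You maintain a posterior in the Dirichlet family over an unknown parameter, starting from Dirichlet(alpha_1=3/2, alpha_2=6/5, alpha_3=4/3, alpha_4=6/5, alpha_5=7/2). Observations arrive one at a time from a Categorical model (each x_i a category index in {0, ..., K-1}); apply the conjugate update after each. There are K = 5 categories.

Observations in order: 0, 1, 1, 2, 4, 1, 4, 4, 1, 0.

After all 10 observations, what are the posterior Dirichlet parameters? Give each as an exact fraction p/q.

obs 1: x=0 → posterior Dirichlet(5/2, 6/5, 4/3, 6/5, 7/2)
obs 2: x=1 → posterior Dirichlet(5/2, 11/5, 4/3, 6/5, 7/2)
obs 3: x=1 → posterior Dirichlet(5/2, 16/5, 4/3, 6/5, 7/2)
obs 4: x=2 → posterior Dirichlet(5/2, 16/5, 7/3, 6/5, 7/2)
obs 5: x=4 → posterior Dirichlet(5/2, 16/5, 7/3, 6/5, 9/2)
obs 6: x=1 → posterior Dirichlet(5/2, 21/5, 7/3, 6/5, 9/2)
obs 7: x=4 → posterior Dirichlet(5/2, 21/5, 7/3, 6/5, 11/2)
obs 8: x=4 → posterior Dirichlet(5/2, 21/5, 7/3, 6/5, 13/2)
obs 9: x=1 → posterior Dirichlet(5/2, 26/5, 7/3, 6/5, 13/2)
obs 10: x=0 → posterior Dirichlet(7/2, 26/5, 7/3, 6/5, 13/2)

alpha_1=7/2, alpha_2=26/5, alpha_3=7/3, alpha_4=6/5, alpha_5=13/2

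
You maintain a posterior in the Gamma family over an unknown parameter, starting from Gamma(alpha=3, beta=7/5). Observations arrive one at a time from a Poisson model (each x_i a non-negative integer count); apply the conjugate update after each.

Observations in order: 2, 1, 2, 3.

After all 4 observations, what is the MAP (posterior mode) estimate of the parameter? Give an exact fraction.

50/27

obs 1: x=2 → posterior Gamma(5, 12/5)
obs 2: x=1 → posterior Gamma(6, 17/5)
obs 3: x=2 → posterior Gamma(8, 22/5)
obs 4: x=3 → posterior Gamma(11, 27/5)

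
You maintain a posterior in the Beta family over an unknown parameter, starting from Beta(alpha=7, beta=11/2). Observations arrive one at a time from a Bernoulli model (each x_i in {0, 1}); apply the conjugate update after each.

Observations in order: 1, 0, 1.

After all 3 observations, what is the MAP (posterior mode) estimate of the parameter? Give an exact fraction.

obs 1: x=1 → posterior Beta(8, 11/2)
obs 2: x=0 → posterior Beta(8, 13/2)
obs 3: x=1 → posterior Beta(9, 13/2)

16/27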